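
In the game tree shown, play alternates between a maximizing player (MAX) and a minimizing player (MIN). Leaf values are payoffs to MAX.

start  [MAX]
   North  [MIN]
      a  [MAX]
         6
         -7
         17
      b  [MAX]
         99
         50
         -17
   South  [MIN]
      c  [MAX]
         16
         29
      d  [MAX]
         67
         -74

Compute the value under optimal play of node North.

17

a (MAX): max(6, -7, 17) = 17
b (MAX): max(99, 50, -17) = 99
North (MIN): min(17, 99) = 17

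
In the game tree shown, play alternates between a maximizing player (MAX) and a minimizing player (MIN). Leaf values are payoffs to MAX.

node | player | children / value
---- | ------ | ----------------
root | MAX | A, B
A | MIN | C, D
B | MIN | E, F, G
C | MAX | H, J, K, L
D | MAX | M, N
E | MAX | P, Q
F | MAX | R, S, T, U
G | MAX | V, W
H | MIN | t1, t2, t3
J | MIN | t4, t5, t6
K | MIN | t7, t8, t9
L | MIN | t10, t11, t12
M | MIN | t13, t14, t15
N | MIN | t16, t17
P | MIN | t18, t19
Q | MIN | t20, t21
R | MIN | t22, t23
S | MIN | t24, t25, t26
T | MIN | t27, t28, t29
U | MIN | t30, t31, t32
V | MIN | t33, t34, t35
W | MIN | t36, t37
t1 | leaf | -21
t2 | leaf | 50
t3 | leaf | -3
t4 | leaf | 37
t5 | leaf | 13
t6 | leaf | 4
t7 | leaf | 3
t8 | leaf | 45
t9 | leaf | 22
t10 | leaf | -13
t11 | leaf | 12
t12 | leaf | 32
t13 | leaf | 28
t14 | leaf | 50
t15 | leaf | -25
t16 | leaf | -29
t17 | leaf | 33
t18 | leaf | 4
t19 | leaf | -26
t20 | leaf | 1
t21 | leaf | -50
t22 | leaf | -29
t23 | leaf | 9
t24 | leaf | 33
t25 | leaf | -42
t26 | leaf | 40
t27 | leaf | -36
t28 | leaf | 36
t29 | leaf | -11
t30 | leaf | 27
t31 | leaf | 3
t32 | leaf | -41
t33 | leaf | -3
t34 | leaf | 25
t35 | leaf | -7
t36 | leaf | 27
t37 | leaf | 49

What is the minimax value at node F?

R (MIN): min(-29, 9) = -29
S (MIN): min(33, -42, 40) = -42
T (MIN): min(-36, 36, -11) = -36
U (MIN): min(27, 3, -41) = -41
F (MAX): max(-29, -42, -36, -41) = -29

-29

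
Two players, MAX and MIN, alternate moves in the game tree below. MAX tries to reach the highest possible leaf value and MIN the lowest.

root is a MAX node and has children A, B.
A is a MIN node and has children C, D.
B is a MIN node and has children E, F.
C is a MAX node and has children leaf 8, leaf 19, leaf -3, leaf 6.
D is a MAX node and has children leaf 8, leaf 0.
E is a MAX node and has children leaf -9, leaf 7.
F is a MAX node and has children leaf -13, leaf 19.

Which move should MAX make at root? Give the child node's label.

A

C (MAX): max(8, 19, -3, 6) = 19
D (MAX): max(8, 0) = 8
A (MIN): min(19, 8) = 8
E (MAX): max(-9, 7) = 7
F (MAX): max(-13, 19) = 19
B (MIN): min(7, 19) = 7
root (MAX): max(8, 7) = 8
MAX at root wants the highest of {A=8, B=7}, so chooses A.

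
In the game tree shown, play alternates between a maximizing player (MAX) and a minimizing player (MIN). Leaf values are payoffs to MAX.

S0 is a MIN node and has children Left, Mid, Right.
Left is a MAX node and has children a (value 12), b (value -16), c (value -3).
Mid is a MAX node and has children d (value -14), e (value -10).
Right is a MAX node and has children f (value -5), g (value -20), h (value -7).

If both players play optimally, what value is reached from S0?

Left (MAX): max(12, -16, -3) = 12
Mid (MAX): max(-14, -10) = -10
Right (MAX): max(-5, -20, -7) = -5
S0 (MIN): min(12, -10, -5) = -10

-10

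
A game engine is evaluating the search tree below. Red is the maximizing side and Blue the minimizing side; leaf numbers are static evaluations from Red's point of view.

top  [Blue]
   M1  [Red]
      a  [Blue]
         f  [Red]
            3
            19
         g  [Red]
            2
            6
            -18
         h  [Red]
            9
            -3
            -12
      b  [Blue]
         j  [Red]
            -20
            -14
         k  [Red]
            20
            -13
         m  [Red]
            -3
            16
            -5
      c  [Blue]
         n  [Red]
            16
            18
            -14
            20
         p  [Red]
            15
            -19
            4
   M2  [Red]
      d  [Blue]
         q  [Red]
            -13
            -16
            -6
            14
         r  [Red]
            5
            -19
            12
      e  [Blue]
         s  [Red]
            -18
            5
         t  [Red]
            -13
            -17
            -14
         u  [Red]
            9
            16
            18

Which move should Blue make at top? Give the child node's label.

M2

f (Red): max(3, 19) = 19
g (Red): max(2, 6, -18) = 6
h (Red): max(9, -3, -12) = 9
a (Blue): min(19, 6, 9) = 6
j (Red): max(-20, -14) = -14
k (Red): max(20, -13) = 20
m (Red): max(-3, 16, -5) = 16
b (Blue): min(-14, 20, 16) = -14
n (Red): max(16, 18, -14, 20) = 20
p (Red): max(15, -19, 4) = 15
c (Blue): min(20, 15) = 15
M1 (Red): max(6, -14, 15) = 15
q (Red): max(-13, -16, -6, 14) = 14
r (Red): max(5, -19, 12) = 12
d (Blue): min(14, 12) = 12
s (Red): max(-18, 5) = 5
t (Red): max(-13, -17, -14) = -13
u (Red): max(9, 16, 18) = 18
e (Blue): min(5, -13, 18) = -13
M2 (Red): max(12, -13) = 12
top (Blue): min(15, 12) = 12
Blue at top wants the lowest of {M1=15, M2=12}, so chooses M2.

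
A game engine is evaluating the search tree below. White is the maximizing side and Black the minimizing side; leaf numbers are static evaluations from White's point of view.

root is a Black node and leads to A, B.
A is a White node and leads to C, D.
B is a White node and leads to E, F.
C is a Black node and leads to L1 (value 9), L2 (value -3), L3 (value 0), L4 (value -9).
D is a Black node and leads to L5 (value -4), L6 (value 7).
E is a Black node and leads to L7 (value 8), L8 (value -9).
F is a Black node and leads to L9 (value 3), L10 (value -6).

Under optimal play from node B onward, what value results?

-6

E (Black): min(8, -9) = -9
F (Black): min(3, -6) = -6
B (White): max(-9, -6) = -6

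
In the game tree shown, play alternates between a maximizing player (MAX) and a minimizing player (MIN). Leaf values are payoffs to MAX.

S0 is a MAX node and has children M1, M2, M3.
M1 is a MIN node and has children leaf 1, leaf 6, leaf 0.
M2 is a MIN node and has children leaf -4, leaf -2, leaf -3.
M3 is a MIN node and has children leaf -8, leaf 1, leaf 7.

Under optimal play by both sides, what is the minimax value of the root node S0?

0

M1 (MIN): min(1, 6, 0) = 0
M2 (MIN): min(-4, -2, -3) = -4
M3 (MIN): min(-8, 1, 7) = -8
S0 (MAX): max(0, -4, -8) = 0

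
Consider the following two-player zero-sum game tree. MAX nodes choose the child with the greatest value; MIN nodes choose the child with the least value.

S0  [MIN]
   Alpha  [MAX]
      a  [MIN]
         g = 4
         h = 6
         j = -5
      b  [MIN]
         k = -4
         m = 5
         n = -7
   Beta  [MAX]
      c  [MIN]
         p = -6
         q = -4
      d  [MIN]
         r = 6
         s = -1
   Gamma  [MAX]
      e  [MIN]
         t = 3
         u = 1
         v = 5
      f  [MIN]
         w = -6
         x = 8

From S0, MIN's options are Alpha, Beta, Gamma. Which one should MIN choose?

Alpha

a (MIN): min(4, 6, -5) = -5
b (MIN): min(-4, 5, -7) = -7
Alpha (MAX): max(-5, -7) = -5
c (MIN): min(-6, -4) = -6
d (MIN): min(6, -1) = -1
Beta (MAX): max(-6, -1) = -1
e (MIN): min(3, 1, 5) = 1
f (MIN): min(-6, 8) = -6
Gamma (MAX): max(1, -6) = 1
S0 (MIN): min(-5, -1, 1) = -5
MIN at S0 wants the lowest of {Alpha=-5, Beta=-1, Gamma=1}, so chooses Alpha.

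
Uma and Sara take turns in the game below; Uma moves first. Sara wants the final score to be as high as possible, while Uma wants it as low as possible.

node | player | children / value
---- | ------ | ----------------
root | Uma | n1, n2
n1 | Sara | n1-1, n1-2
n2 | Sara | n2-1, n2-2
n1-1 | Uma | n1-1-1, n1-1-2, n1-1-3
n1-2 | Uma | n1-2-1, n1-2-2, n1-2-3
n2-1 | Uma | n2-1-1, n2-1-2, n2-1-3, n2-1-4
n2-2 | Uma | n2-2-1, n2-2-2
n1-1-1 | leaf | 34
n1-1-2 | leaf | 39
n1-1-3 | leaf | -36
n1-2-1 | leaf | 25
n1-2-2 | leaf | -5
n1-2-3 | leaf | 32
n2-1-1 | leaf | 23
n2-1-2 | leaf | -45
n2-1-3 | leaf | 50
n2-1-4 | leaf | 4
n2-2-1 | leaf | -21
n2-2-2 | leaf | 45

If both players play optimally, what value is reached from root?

-21

n1-1 (Uma): min(34, 39, -36) = -36
n1-2 (Uma): min(25, -5, 32) = -5
n1 (Sara): max(-36, -5) = -5
n2-1 (Uma): min(23, -45, 50, 4) = -45
n2-2 (Uma): min(-21, 45) = -21
n2 (Sara): max(-45, -21) = -21
root (Uma): min(-5, -21) = -21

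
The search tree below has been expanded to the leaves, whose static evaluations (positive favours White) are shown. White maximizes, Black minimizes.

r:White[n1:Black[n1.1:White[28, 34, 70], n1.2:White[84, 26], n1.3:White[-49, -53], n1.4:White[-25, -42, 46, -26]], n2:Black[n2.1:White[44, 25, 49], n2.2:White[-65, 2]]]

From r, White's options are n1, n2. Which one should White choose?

n2

n1.1 (White): max(28, 34, 70) = 70
n1.2 (White): max(84, 26) = 84
n1.3 (White): max(-49, -53) = -49
n1.4 (White): max(-25, -42, 46, -26) = 46
n1 (Black): min(70, 84, -49, 46) = -49
n2.1 (White): max(44, 25, 49) = 49
n2.2 (White): max(-65, 2) = 2
n2 (Black): min(49, 2) = 2
r (White): max(-49, 2) = 2
White at r wants the highest of {n1=-49, n2=2}, so chooses n2.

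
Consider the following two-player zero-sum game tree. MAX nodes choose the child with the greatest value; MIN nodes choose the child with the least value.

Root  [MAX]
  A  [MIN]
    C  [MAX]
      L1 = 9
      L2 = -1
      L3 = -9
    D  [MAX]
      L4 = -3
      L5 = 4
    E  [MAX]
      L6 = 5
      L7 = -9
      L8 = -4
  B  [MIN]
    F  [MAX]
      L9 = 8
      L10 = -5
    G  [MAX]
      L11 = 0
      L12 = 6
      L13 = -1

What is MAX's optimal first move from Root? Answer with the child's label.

C (MAX): max(9, -1, -9) = 9
D (MAX): max(-3, 4) = 4
E (MAX): max(5, -9, -4) = 5
A (MIN): min(9, 4, 5) = 4
F (MAX): max(8, -5) = 8
G (MAX): max(0, 6, -1) = 6
B (MIN): min(8, 6) = 6
Root (MAX): max(4, 6) = 6
MAX at Root wants the highest of {A=4, B=6}, so chooses B.

B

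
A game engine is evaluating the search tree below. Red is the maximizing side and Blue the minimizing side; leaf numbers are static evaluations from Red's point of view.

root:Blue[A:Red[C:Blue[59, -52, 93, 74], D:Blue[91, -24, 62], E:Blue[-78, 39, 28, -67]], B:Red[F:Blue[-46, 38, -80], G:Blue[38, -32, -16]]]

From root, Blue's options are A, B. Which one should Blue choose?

B

C (Blue): min(59, -52, 93, 74) = -52
D (Blue): min(91, -24, 62) = -24
E (Blue): min(-78, 39, 28, -67) = -78
A (Red): max(-52, -24, -78) = -24
F (Blue): min(-46, 38, -80) = -80
G (Blue): min(38, -32, -16) = -32
B (Red): max(-80, -32) = -32
root (Blue): min(-24, -32) = -32
Blue at root wants the lowest of {A=-24, B=-32}, so chooses B.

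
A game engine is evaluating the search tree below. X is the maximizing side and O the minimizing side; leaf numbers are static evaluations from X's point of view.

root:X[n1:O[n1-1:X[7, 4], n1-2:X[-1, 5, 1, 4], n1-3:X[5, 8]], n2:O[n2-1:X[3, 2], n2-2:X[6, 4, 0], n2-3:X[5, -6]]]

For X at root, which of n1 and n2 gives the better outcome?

n1

n1-1 (X): max(7, 4) = 7
n1-2 (X): max(-1, 5, 1, 4) = 5
n1-3 (X): max(5, 8) = 8
n1 (O): min(7, 5, 8) = 5
n2-1 (X): max(3, 2) = 3
n2-2 (X): max(6, 4, 0) = 6
n2-3 (X): max(5, -6) = 5
n2 (O): min(3, 6, 5) = 3
X prefers the higher value; n1=5, n2=3. n1 is better since 5 > 3.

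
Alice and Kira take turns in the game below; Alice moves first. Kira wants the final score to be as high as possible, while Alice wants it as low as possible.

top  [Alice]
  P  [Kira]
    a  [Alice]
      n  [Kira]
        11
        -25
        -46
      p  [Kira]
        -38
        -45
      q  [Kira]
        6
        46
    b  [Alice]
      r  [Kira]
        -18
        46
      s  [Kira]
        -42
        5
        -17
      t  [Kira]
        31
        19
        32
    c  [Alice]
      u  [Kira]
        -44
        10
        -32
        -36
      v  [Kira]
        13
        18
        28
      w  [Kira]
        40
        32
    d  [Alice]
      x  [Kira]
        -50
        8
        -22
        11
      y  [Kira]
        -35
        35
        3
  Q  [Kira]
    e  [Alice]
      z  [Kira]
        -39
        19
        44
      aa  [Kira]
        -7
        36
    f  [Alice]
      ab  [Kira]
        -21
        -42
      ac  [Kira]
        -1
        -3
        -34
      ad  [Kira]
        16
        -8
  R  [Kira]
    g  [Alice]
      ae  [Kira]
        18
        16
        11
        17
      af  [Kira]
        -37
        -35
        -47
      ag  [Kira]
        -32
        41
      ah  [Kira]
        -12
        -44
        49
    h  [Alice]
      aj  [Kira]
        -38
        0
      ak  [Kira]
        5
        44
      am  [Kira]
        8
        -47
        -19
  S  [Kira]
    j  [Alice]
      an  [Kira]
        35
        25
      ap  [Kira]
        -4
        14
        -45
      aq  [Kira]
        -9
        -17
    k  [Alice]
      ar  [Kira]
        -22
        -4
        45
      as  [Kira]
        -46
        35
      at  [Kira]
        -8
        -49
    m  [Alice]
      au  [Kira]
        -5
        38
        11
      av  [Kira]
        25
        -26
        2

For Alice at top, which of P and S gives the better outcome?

P

n (Kira): max(11, -25, -46) = 11
p (Kira): max(-38, -45) = -38
q (Kira): max(6, 46) = 46
a (Alice): min(11, -38, 46) = -38
r (Kira): max(-18, 46) = 46
s (Kira): max(-42, 5, -17) = 5
t (Kira): max(31, 19, 32) = 32
b (Alice): min(46, 5, 32) = 5
u (Kira): max(-44, 10, -32, -36) = 10
v (Kira): max(13, 18, 28) = 28
w (Kira): max(40, 32) = 40
c (Alice): min(10, 28, 40) = 10
x (Kira): max(-50, 8, -22, 11) = 11
y (Kira): max(-35, 35, 3) = 35
d (Alice): min(11, 35) = 11
P (Kira): max(-38, 5, 10, 11) = 11
an (Kira): max(35, 25) = 35
ap (Kira): max(-4, 14, -45) = 14
aq (Kira): max(-9, -17) = -9
j (Alice): min(35, 14, -9) = -9
ar (Kira): max(-22, -4, 45) = 45
as (Kira): max(-46, 35) = 35
at (Kira): max(-8, -49) = -8
k (Alice): min(45, 35, -8) = -8
au (Kira): max(-5, 38, 11) = 38
av (Kira): max(25, -26, 2) = 25
m (Alice): min(38, 25) = 25
S (Kira): max(-9, -8, 25) = 25
Alice prefers the lower value; P=11, S=25. P is better since 11 < 25.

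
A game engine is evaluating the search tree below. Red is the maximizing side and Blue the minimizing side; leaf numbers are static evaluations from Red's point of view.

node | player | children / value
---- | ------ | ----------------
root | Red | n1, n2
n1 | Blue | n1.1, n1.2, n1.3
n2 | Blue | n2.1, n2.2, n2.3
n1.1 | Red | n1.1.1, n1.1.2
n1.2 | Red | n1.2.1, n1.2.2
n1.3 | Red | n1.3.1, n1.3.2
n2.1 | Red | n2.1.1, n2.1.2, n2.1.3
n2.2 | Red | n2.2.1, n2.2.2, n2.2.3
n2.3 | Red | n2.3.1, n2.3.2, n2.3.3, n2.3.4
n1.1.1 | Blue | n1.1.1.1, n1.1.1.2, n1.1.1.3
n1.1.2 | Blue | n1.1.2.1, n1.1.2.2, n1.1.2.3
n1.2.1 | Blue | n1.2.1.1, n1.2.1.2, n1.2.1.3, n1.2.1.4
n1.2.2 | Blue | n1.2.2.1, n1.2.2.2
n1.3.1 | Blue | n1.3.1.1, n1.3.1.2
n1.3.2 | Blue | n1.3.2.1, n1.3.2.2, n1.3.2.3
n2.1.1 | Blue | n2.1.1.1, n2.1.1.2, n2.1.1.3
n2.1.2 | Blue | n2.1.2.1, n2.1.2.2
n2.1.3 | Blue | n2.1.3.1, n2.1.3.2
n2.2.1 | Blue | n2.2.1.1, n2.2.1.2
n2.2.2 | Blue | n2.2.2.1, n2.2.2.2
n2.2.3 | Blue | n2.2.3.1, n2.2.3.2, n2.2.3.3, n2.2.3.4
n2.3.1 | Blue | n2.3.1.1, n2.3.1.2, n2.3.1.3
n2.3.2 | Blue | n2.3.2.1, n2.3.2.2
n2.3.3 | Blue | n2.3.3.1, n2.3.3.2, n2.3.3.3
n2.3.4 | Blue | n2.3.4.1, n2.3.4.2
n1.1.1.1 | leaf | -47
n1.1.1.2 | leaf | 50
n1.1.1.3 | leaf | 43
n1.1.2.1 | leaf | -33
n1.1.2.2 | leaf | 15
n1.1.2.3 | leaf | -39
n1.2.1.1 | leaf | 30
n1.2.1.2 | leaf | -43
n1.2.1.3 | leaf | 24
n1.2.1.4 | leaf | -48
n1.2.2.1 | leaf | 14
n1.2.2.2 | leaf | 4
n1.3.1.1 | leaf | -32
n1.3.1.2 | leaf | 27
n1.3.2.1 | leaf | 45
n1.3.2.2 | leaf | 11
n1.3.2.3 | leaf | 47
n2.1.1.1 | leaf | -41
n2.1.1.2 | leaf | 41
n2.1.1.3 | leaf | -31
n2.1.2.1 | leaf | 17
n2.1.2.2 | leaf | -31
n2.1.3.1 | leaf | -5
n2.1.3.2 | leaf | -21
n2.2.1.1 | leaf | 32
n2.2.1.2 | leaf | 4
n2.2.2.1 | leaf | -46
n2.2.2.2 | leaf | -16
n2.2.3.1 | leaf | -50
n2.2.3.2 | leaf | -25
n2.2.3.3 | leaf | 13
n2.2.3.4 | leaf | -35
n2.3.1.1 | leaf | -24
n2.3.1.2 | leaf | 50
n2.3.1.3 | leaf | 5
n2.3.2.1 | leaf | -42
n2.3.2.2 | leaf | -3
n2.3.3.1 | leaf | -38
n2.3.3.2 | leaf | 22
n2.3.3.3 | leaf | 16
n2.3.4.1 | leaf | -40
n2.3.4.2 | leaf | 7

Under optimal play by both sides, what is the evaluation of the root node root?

n1.1.1 (Blue): min(-47, 50, 43) = -47
n1.1.2 (Blue): min(-33, 15, -39) = -39
n1.1 (Red): max(-47, -39) = -39
n1.2.1 (Blue): min(30, -43, 24, -48) = -48
n1.2.2 (Blue): min(14, 4) = 4
n1.2 (Red): max(-48, 4) = 4
n1.3.1 (Blue): min(-32, 27) = -32
n1.3.2 (Blue): min(45, 11, 47) = 11
n1.3 (Red): max(-32, 11) = 11
n1 (Blue): min(-39, 4, 11) = -39
n2.1.1 (Blue): min(-41, 41, -31) = -41
n2.1.2 (Blue): min(17, -31) = -31
n2.1.3 (Blue): min(-5, -21) = -21
n2.1 (Red): max(-41, -31, -21) = -21
n2.2.1 (Blue): min(32, 4) = 4
n2.2.2 (Blue): min(-46, -16) = -46
n2.2.3 (Blue): min(-50, -25, 13, -35) = -50
n2.2 (Red): max(4, -46, -50) = 4
n2.3.1 (Blue): min(-24, 50, 5) = -24
n2.3.2 (Blue): min(-42, -3) = -42
n2.3.3 (Blue): min(-38, 22, 16) = -38
n2.3.4 (Blue): min(-40, 7) = -40
n2.3 (Red): max(-24, -42, -38, -40) = -24
n2 (Blue): min(-21, 4, -24) = -24
root (Red): max(-39, -24) = -24

-24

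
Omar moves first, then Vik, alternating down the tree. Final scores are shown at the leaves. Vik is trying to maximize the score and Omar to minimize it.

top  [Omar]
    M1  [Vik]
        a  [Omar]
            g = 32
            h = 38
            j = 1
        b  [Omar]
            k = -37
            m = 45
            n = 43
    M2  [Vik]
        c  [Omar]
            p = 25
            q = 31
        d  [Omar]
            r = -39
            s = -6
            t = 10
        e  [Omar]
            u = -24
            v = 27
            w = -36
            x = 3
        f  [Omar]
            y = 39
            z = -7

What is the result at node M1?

a (Omar): min(32, 38, 1) = 1
b (Omar): min(-37, 45, 43) = -37
M1 (Vik): max(1, -37) = 1

1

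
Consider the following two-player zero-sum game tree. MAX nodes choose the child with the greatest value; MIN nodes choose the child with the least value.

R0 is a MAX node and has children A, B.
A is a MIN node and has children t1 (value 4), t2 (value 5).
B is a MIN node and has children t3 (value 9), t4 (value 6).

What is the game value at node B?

B (MIN): min(9, 6) = 6

6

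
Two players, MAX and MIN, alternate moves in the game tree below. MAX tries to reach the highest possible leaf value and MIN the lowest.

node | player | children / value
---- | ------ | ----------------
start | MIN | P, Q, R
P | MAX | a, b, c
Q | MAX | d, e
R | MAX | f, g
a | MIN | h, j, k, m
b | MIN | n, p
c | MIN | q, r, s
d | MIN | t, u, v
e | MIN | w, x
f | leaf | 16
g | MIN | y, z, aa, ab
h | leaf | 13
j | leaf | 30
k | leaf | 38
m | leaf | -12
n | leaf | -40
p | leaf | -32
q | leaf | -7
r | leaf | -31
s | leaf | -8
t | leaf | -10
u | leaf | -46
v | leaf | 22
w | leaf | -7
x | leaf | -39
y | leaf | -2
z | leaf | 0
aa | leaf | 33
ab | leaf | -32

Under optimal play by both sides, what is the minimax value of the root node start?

a (MIN): min(13, 30, 38, -12) = -12
b (MIN): min(-40, -32) = -40
c (MIN): min(-7, -31, -8) = -31
P (MAX): max(-12, -40, -31) = -12
d (MIN): min(-10, -46, 22) = -46
e (MIN): min(-7, -39) = -39
Q (MAX): max(-46, -39) = -39
g (MIN): min(-2, 0, 33, -32) = -32
R (MAX): max(16, -32) = 16
start (MIN): min(-12, -39, 16) = -39

-39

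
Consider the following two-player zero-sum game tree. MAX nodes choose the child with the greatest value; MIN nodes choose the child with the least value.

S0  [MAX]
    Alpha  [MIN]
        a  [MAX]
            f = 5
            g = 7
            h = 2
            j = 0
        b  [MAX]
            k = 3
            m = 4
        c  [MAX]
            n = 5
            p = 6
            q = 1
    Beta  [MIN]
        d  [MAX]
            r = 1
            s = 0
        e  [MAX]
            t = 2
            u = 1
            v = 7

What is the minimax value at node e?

e (MAX): max(2, 1, 7) = 7

7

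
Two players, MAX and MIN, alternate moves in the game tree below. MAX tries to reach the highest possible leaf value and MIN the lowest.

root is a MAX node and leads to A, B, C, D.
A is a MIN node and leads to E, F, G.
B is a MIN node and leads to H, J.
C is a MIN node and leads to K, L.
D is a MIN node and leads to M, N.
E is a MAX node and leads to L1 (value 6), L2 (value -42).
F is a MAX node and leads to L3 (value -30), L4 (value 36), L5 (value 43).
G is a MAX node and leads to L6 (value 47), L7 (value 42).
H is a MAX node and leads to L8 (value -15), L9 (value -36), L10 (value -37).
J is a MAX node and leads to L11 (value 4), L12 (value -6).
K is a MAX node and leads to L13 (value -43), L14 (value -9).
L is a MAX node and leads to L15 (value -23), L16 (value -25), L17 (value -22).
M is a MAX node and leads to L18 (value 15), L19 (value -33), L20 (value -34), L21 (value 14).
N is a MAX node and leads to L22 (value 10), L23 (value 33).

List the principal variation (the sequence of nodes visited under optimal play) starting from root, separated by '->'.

root -> D -> M -> L18

E (MAX): max(6, -42) = 6
F (MAX): max(-30, 36, 43) = 43
G (MAX): max(47, 42) = 47
A (MIN): min(6, 43, 47) = 6
H (MAX): max(-15, -36, -37) = -15
J (MAX): max(4, -6) = 4
B (MIN): min(-15, 4) = -15
K (MAX): max(-43, -9) = -9
L (MAX): max(-23, -25, -22) = -22
C (MIN): min(-9, -22) = -22
M (MAX): max(15, -33, -34, 14) = 15
N (MAX): max(10, 33) = 33
D (MIN): min(15, 33) = 15
root (MAX): max(6, -15, -22, 15) = 15
At root, MAX picks D (highest: 15).
At D, MIN picks M (lowest: 15).
At M, MAX picks L18 (highest: 15).
Terminal value 15.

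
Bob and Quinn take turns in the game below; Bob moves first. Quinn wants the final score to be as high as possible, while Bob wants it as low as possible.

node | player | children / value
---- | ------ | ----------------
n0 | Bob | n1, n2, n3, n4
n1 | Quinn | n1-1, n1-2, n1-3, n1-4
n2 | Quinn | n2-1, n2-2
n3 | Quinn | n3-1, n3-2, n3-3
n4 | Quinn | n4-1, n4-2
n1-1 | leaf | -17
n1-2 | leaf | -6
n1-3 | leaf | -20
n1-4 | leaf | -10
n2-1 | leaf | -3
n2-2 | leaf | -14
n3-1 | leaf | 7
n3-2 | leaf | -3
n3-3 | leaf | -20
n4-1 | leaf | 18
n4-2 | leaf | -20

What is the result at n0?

-6

n1 (Quinn): max(-17, -6, -20, -10) = -6
n2 (Quinn): max(-3, -14) = -3
n3 (Quinn): max(7, -3, -20) = 7
n4 (Quinn): max(18, -20) = 18
n0 (Bob): min(-6, -3, 7, 18) = -6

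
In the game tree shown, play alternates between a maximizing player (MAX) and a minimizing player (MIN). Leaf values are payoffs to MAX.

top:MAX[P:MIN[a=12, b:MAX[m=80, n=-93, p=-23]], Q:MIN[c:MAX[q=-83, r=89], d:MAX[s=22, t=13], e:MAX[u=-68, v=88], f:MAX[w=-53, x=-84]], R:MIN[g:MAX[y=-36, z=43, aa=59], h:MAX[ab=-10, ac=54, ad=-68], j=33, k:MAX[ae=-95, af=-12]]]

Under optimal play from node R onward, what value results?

-12

g (MAX): max(-36, 43, 59) = 59
h (MAX): max(-10, 54, -68) = 54
k (MAX): max(-95, -12) = -12
R (MIN): min(59, 54, 33, -12) = -12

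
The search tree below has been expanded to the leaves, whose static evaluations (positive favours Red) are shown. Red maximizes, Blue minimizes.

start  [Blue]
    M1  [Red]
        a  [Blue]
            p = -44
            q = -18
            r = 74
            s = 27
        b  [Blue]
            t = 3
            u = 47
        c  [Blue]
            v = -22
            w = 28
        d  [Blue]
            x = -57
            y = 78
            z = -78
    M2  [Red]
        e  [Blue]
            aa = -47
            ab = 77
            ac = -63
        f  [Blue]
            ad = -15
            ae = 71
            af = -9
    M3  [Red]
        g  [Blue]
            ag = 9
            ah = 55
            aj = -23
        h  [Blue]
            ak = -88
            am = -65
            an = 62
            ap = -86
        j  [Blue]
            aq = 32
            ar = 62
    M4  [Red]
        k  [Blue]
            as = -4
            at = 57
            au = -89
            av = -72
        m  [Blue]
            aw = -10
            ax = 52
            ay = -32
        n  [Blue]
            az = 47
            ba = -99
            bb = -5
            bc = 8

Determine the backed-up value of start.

a (Blue): min(-44, -18, 74, 27) = -44
b (Blue): min(3, 47) = 3
c (Blue): min(-22, 28) = -22
d (Blue): min(-57, 78, -78) = -78
M1 (Red): max(-44, 3, -22, -78) = 3
e (Blue): min(-47, 77, -63) = -63
f (Blue): min(-15, 71, -9) = -15
M2 (Red): max(-63, -15) = -15
g (Blue): min(9, 55, -23) = -23
h (Blue): min(-88, -65, 62, -86) = -88
j (Blue): min(32, 62) = 32
M3 (Red): max(-23, -88, 32) = 32
k (Blue): min(-4, 57, -89, -72) = -89
m (Blue): min(-10, 52, -32) = -32
n (Blue): min(47, -99, -5, 8) = -99
M4 (Red): max(-89, -32, -99) = -32
start (Blue): min(3, -15, 32, -32) = -32

-32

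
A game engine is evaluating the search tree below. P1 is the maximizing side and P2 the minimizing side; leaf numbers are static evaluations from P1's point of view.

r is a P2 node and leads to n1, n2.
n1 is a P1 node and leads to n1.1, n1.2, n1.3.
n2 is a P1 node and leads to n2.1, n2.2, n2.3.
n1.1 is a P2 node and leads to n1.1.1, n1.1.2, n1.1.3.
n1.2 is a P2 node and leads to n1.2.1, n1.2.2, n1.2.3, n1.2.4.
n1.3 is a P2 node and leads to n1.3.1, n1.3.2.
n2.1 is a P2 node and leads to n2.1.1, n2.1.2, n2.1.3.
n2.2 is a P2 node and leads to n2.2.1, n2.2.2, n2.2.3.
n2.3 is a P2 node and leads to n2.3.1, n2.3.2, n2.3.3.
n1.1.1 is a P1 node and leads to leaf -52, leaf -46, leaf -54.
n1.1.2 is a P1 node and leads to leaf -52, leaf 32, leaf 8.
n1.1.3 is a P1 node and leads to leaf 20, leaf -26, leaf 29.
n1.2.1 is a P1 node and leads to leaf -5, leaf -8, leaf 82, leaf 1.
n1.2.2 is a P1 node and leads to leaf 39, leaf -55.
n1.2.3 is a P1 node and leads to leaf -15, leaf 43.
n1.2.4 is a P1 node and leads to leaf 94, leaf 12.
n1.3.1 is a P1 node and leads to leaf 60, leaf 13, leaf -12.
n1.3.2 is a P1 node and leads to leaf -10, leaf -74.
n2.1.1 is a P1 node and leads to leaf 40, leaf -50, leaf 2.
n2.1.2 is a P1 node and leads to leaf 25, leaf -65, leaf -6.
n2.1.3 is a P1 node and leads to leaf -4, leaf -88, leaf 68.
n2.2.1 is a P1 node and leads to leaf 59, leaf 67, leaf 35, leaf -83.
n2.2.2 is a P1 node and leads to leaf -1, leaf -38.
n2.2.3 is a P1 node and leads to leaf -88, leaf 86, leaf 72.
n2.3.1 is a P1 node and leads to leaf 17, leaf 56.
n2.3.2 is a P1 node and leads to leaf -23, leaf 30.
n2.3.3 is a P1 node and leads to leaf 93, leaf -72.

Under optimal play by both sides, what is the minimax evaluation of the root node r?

n1.1.1 (P1): max(-52, -46, -54) = -46
n1.1.2 (P1): max(-52, 32, 8) = 32
n1.1.3 (P1): max(20, -26, 29) = 29
n1.1 (P2): min(-46, 32, 29) = -46
n1.2.1 (P1): max(-5, -8, 82, 1) = 82
n1.2.2 (P1): max(39, -55) = 39
n1.2.3 (P1): max(-15, 43) = 43
n1.2.4 (P1): max(94, 12) = 94
n1.2 (P2): min(82, 39, 43, 94) = 39
n1.3.1 (P1): max(60, 13, -12) = 60
n1.3.2 (P1): max(-10, -74) = -10
n1.3 (P2): min(60, -10) = -10
n1 (P1): max(-46, 39, -10) = 39
n2.1.1 (P1): max(40, -50, 2) = 40
n2.1.2 (P1): max(25, -65, -6) = 25
n2.1.3 (P1): max(-4, -88, 68) = 68
n2.1 (P2): min(40, 25, 68) = 25
n2.2.1 (P1): max(59, 67, 35, -83) = 67
n2.2.2 (P1): max(-1, -38) = -1
n2.2.3 (P1): max(-88, 86, 72) = 86
n2.2 (P2): min(67, -1, 86) = -1
n2.3.1 (P1): max(17, 56) = 56
n2.3.2 (P1): max(-23, 30) = 30
n2.3.3 (P1): max(93, -72) = 93
n2.3 (P2): min(56, 30, 93) = 30
n2 (P1): max(25, -1, 30) = 30
r (P2): min(39, 30) = 30

30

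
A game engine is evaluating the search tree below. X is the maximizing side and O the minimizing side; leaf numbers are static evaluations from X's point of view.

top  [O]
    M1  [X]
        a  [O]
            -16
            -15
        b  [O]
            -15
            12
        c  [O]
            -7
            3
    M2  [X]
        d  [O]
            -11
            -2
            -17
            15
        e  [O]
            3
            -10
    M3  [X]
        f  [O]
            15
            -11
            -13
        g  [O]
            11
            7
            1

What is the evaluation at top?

-10

a (O): min(-16, -15) = -16
b (O): min(-15, 12) = -15
c (O): min(-7, 3) = -7
M1 (X): max(-16, -15, -7) = -7
d (O): min(-11, -2, -17, 15) = -17
e (O): min(3, -10) = -10
M2 (X): max(-17, -10) = -10
f (O): min(15, -11, -13) = -13
g (O): min(11, 7, 1) = 1
M3 (X): max(-13, 1) = 1
top (O): min(-7, -10, 1) = -10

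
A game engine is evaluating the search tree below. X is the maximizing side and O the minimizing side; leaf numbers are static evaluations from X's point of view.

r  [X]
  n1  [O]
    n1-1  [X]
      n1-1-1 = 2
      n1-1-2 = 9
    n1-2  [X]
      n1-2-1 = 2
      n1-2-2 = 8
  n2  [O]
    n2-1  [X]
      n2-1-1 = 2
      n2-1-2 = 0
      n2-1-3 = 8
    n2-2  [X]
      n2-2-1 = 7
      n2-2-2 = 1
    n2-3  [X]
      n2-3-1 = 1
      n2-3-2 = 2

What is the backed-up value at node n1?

n1-1 (X): max(2, 9) = 9
n1-2 (X): max(2, 8) = 8
n1 (O): min(9, 8) = 8

8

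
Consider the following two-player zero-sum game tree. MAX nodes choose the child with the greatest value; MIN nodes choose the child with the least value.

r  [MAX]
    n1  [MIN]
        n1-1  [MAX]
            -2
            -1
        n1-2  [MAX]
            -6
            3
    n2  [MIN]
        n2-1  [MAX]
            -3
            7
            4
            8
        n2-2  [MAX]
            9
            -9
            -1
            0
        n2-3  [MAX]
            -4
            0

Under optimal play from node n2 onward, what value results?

n2-1 (MAX): max(-3, 7, 4, 8) = 8
n2-2 (MAX): max(9, -9, -1, 0) = 9
n2-3 (MAX): max(-4, 0) = 0
n2 (MIN): min(8, 9, 0) = 0

0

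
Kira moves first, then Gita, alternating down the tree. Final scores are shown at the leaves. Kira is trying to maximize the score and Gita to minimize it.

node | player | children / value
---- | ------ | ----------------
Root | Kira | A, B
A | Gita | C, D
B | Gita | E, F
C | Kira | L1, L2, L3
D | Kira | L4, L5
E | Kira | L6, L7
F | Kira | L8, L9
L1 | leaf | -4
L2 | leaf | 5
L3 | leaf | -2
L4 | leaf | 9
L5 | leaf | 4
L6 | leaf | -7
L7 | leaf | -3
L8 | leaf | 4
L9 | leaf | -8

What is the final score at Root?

5

C (Kira): max(-4, 5, -2) = 5
D (Kira): max(9, 4) = 9
A (Gita): min(5, 9) = 5
E (Kira): max(-7, -3) = -3
F (Kira): max(4, -8) = 4
B (Gita): min(-3, 4) = -3
Root (Kira): max(5, -3) = 5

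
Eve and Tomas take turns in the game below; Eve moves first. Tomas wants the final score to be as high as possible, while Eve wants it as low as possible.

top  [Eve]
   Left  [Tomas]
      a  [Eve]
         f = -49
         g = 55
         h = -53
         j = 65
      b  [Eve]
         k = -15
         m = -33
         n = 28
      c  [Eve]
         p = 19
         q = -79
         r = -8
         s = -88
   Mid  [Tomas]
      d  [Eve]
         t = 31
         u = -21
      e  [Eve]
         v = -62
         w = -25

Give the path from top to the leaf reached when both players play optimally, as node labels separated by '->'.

top -> Left -> b -> m

a (Eve): min(-49, 55, -53, 65) = -53
b (Eve): min(-15, -33, 28) = -33
c (Eve): min(19, -79, -8, -88) = -88
Left (Tomas): max(-53, -33, -88) = -33
d (Eve): min(31, -21) = -21
e (Eve): min(-62, -25) = -62
Mid (Tomas): max(-21, -62) = -21
top (Eve): min(-33, -21) = -33
At top, Eve picks Left (lowest: -33).
At Left, Tomas picks b (highest: -33).
At b, Eve picks m (lowest: -33).
Terminal value -33.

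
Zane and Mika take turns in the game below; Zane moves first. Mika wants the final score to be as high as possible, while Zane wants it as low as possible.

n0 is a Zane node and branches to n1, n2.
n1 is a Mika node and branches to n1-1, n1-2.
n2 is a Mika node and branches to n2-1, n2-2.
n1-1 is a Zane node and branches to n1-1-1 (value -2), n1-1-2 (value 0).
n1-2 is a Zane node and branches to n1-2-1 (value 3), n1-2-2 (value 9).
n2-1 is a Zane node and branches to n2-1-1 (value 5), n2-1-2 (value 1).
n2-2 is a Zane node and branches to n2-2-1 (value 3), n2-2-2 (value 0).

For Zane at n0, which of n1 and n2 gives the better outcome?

n2

n1-1 (Zane): min(-2, 0) = -2
n1-2 (Zane): min(3, 9) = 3
n1 (Mika): max(-2, 3) = 3
n2-1 (Zane): min(5, 1) = 1
n2-2 (Zane): min(3, 0) = 0
n2 (Mika): max(1, 0) = 1
Zane prefers the lower value; n1=3, n2=1. n2 is better since 1 < 3.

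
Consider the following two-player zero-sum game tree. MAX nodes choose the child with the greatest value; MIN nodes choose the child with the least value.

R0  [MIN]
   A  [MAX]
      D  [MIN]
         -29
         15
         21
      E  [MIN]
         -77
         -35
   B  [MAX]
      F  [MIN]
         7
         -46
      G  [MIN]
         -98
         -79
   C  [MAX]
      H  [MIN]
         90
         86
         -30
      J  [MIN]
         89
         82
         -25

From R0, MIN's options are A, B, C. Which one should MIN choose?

D (MIN): min(-29, 15, 21) = -29
E (MIN): min(-77, -35) = -77
A (MAX): max(-29, -77) = -29
F (MIN): min(7, -46) = -46
G (MIN): min(-98, -79) = -98
B (MAX): max(-46, -98) = -46
H (MIN): min(90, 86, -30) = -30
J (MIN): min(89, 82, -25) = -25
C (MAX): max(-30, -25) = -25
R0 (MIN): min(-29, -46, -25) = -46
MIN at R0 wants the lowest of {A=-29, B=-46, C=-25}, so chooses B.

B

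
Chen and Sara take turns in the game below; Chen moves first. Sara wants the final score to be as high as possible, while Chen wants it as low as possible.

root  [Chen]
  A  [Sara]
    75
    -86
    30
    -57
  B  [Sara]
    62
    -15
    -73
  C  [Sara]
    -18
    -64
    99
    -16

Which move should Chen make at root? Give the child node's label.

B

A (Sara): max(75, -86, 30, -57) = 75
B (Sara): max(62, -15, -73) = 62
C (Sara): max(-18, -64, 99, -16) = 99
root (Chen): min(75, 62, 99) = 62
Chen at root wants the lowest of {A=75, B=62, C=99}, so chooses B.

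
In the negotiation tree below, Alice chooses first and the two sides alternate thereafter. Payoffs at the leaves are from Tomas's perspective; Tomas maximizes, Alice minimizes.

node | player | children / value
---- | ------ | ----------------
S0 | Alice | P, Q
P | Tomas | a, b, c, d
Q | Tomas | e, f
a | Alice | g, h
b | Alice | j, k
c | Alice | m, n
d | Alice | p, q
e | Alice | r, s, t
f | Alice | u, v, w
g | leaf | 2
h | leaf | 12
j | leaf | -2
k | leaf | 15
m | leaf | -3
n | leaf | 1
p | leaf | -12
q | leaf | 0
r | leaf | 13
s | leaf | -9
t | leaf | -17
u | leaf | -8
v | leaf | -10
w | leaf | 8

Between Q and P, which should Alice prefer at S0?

e (Alice): min(13, -9, -17) = -17
f (Alice): min(-8, -10, 8) = -10
Q (Tomas): max(-17, -10) = -10
a (Alice): min(2, 12) = 2
b (Alice): min(-2, 15) = -2
c (Alice): min(-3, 1) = -3
d (Alice): min(-12, 0) = -12
P (Tomas): max(2, -2, -3, -12) = 2
Alice prefers the lower value; Q=-10, P=2. Q is better since -10 < 2.

Q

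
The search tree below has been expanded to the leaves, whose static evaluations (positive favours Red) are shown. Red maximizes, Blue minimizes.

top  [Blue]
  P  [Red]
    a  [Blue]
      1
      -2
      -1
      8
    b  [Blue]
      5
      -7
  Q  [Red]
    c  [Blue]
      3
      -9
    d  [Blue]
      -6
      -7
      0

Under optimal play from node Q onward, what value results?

c (Blue): min(3, -9) = -9
d (Blue): min(-6, -7, 0) = -7
Q (Red): max(-9, -7) = -7

-7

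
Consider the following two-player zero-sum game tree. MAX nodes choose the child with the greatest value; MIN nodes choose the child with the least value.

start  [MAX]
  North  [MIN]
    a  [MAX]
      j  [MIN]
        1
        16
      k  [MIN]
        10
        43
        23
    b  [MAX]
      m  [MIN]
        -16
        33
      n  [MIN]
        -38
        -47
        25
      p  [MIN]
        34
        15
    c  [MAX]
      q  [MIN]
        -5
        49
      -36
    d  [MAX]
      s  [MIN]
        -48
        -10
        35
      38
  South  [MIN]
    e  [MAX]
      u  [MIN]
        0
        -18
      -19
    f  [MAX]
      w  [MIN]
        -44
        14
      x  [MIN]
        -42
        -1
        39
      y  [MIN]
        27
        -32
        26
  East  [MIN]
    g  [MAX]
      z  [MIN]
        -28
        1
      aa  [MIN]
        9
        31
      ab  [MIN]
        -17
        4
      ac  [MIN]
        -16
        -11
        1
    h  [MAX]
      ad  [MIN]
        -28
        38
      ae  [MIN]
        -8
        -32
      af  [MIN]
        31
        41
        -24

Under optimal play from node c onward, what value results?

q (MIN): min(-5, 49) = -5
c (MAX): max(-5, -36) = -5

-5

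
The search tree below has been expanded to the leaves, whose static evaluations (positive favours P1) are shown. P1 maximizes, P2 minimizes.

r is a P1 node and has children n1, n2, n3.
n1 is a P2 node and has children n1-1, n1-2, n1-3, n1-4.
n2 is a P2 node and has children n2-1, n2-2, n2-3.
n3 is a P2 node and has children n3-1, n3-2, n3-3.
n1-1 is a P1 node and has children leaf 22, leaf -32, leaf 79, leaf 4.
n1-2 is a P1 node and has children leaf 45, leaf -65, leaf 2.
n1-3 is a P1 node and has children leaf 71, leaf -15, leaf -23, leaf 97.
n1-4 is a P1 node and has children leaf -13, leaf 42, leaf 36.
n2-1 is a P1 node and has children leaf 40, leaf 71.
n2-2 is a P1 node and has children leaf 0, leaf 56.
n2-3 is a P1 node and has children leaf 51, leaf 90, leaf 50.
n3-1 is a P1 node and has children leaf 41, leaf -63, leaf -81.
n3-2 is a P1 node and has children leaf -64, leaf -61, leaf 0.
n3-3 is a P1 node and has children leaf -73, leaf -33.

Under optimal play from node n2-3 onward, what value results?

n2-3 (P1): max(51, 90, 50) = 90

90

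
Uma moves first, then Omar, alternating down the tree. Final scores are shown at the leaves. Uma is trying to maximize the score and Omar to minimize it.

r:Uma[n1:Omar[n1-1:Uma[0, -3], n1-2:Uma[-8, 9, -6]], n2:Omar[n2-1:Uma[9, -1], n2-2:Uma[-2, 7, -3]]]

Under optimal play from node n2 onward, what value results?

7

n2-1 (Uma): max(9, -1) = 9
n2-2 (Uma): max(-2, 7, -3) = 7
n2 (Omar): min(9, 7) = 7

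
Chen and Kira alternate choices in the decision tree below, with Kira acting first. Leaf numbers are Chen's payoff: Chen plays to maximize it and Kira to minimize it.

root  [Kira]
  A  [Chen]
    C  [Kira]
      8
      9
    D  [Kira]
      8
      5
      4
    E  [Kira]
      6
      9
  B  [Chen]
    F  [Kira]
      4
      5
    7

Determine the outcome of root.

C (Kira): min(8, 9) = 8
D (Kira): min(8, 5, 4) = 4
E (Kira): min(6, 9) = 6
A (Chen): max(8, 4, 6) = 8
F (Kira): min(4, 5) = 4
B (Chen): max(4, 7) = 7
root (Kira): min(8, 7) = 7

7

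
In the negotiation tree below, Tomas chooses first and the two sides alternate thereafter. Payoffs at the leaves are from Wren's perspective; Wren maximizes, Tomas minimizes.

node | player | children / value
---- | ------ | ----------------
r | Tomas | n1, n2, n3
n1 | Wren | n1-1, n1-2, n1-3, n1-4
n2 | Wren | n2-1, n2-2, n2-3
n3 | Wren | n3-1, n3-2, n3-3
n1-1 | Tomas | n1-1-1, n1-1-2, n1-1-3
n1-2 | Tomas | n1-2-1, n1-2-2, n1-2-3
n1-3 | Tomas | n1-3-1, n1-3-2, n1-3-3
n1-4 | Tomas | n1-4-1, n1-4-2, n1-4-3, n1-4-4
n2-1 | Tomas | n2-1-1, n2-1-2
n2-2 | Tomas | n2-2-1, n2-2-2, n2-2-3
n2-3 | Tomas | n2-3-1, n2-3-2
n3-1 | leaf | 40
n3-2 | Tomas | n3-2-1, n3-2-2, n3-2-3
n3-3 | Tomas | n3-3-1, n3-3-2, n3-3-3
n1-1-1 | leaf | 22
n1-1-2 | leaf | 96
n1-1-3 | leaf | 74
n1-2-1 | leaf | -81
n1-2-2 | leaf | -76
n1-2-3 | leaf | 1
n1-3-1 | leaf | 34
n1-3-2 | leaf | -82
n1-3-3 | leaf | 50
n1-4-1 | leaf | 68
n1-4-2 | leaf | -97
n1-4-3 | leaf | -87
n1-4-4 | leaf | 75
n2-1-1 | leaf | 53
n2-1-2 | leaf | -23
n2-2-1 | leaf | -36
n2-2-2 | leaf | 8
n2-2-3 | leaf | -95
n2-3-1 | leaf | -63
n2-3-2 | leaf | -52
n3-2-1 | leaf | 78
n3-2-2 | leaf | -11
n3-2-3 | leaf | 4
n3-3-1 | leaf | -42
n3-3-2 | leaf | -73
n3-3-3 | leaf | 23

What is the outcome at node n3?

n3-2 (Tomas): min(78, -11, 4) = -11
n3-3 (Tomas): min(-42, -73, 23) = -73
n3 (Wren): max(40, -11, -73) = 40

40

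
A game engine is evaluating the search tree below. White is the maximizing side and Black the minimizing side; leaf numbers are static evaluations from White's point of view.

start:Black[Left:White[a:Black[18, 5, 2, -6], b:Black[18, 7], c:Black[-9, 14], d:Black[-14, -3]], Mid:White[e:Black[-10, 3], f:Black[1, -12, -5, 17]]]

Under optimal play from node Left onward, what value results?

7

a (Black): min(18, 5, 2, -6) = -6
b (Black): min(18, 7) = 7
c (Black): min(-9, 14) = -9
d (Black): min(-14, -3) = -14
Left (White): max(-6, 7, -9, -14) = 7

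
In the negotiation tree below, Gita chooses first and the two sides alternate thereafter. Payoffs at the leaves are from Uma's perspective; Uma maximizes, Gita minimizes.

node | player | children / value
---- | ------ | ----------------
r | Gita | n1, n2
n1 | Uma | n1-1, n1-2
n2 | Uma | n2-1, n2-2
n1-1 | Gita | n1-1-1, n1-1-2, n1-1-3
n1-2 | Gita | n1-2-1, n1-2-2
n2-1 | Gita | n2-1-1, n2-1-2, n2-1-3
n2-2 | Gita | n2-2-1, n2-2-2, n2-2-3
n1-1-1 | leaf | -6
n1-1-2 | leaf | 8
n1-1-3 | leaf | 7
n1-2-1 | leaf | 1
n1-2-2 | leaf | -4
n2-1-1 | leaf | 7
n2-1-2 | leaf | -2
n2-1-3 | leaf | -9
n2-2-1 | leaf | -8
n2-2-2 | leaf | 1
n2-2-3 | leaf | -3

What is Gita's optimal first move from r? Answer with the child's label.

n1-1 (Gita): min(-6, 8, 7) = -6
n1-2 (Gita): min(1, -4) = -4
n1 (Uma): max(-6, -4) = -4
n2-1 (Gita): min(7, -2, -9) = -9
n2-2 (Gita): min(-8, 1, -3) = -8
n2 (Uma): max(-9, -8) = -8
r (Gita): min(-4, -8) = -8
Gita at r wants the lowest of {n1=-4, n2=-8}, so chooses n2.

n2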